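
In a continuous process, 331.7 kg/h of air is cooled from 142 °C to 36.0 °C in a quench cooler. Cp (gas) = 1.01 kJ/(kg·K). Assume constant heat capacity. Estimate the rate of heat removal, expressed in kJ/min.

Q_c = 592 kJ/min

Q = ṁ·Cp·ΔT = 331.7 × 1.01 × (36.0 − 142) = -35512 kJ/h
Converting: 35512 / 3600 s = 9.8644 kW
Cooling duty = 591.86 kJ/min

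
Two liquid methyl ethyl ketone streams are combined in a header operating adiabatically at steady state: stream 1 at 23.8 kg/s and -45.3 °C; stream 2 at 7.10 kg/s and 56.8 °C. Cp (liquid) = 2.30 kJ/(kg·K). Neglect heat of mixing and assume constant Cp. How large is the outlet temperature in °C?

No heat crosses the boundary, so H_out = H_in.
T_out = Σ ṁᵢCp,ᵢTᵢ / Σ ṁᵢCp,ᵢ
      = -1552.2 / 71.07 = -21.84 °C

T_out = -21.8 °C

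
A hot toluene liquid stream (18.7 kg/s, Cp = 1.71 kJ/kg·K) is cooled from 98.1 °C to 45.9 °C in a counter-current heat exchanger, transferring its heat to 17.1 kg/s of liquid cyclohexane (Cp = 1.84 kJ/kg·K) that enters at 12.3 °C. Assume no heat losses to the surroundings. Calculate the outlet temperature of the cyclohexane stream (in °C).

T_c,out = 65.4 °C

Heat released by hot stream: Q = 18.7 × 1.71 × (98.1 − 45.9) = 1669.2 kJ/s
Energy balance on cold side (adiabatic exchanger): Q = ṁ_c·Cp_c·(T_c,out − T_c,in)
T_c,out = 12.3 + 1669.2/(17.1 × 1.84) = 65.351 °C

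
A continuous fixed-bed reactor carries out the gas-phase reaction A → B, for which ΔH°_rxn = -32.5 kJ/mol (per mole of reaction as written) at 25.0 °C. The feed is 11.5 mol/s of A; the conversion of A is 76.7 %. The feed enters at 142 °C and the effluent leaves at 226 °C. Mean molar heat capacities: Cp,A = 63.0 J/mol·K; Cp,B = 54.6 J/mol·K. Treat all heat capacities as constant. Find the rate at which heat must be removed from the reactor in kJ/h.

Q_out = 867000 kJ/h

Extent of reaction ξ = 0.767 × 11.5 = 8.8205 mol/s
Reaction term: ξ·ΔH°_rxn = 8.8205 × -32.5 = -286.67 kJ/s
Sensible, feed 142→25 °C: -84.766 kJ/s
Outlet flows (mol/s): A 2.6795, B 8.8205
Sensible, products 25→226 °C: 130.73 kJ/s
Q = ΔH = -240.7 kJ/s = -240.7 kW
Heat removed = 866520 kJ/h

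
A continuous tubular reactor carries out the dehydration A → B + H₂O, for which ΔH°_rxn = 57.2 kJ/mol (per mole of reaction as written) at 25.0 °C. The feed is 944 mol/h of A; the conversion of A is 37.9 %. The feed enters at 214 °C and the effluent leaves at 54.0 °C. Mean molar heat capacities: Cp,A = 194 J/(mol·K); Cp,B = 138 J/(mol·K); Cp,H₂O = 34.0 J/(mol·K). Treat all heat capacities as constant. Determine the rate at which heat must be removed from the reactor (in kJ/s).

Extent of reaction ξ = 0.379 × 944 = 357.78 mol/h
Reaction term: ξ·ΔH°_rxn = 357.78 × 57.2 = 20465 kJ/h
Sensible, feed 214→25 °C: -34613 kJ/h
Outlet flows (mol/h): A 586.22, B 357.78, H₂O 357.78
Sensible, products 25→54.0 °C: 5082.7 kJ/h
Q = ΔH = -9065.2 kJ/h = -2.5181 kW
Heat removed = 2.5181 kJ/s

Q_out = 2.52 kJ/s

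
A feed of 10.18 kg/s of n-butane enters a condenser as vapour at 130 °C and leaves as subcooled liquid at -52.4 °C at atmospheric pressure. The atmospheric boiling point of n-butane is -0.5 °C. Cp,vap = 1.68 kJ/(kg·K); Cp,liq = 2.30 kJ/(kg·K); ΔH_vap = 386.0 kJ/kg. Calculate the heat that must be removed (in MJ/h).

Q_c = 26600 MJ/h

vapour 130→-0.5 °C: -219.24 kJ/kg
condensation at -0.5 °C: -386 kJ/kg
liquid -0.5→-52.4 °C: -119.37 kJ/kg
Δh = -219.24 + -386 + -119.37 = -724.61 kJ/kg
Q = ṁ·Δh = 10.18 kg/s × -724.61 kJ/kg = -7376.5 kJ/s
|Q| = 7376.5 kW = 26556 MJ/h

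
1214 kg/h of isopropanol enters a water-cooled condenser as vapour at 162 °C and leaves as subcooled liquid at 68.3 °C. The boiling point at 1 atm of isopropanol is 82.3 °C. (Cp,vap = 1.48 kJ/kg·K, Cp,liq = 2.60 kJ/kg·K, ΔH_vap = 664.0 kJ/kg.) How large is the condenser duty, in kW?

vapour 162→82.3 °C: -117.96 kJ/kg
condensation at 82.3 °C: -664 kJ/kg
liquid 82.3→68.3 °C: -36.4 kJ/kg
Δh = -117.96 + -664 + -36.4 = -818.36 kJ/kg
Q = ṁ·Δh = 1214 kg/h × -818.36 kJ/kg = -993480 kJ/h
|Q| = 275.97 kW

Q_c = 276 kW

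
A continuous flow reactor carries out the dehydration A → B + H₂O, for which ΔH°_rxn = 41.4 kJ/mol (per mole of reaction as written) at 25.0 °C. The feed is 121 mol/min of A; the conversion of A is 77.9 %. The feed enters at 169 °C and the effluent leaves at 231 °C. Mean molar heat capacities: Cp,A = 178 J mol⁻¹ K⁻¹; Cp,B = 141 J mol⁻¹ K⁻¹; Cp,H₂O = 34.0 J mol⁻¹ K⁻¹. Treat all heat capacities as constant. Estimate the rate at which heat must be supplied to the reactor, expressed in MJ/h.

Q_in = 311 MJ/h

Extent of reaction ξ = 0.779 × 121 = 94.259 mol/min
Reaction term: ξ·ΔH°_rxn = 94.259 × 41.4 = 3902.3 kJ/min
Sensible, feed 169→25 °C: -3101.5 kJ/min
Outlet flows (mol/min): A 26.741, B 94.259, H₂O 94.259
Sensible, products 25→231 °C: 4378.6 kJ/min
Q = ΔH = 5179.4 kJ/min = 86.324 kW
Heat supplied = 310.77 MJ/h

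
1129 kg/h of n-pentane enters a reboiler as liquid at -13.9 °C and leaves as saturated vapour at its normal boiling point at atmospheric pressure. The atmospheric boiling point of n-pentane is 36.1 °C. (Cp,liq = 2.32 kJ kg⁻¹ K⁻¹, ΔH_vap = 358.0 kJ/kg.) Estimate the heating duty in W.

Q = 149000 W

liquid -13.9→36.1 °C: 116 kJ/kg
vaporisation at 36.1 °C: 358 kJ/kg
Δh = 116 + 358 = 474 kJ/kg
Q = ṁ·Δh = 1129 kg/h × 474 kJ/kg = 535150 kJ/h
|Q| = 148.65 kW = 148650 W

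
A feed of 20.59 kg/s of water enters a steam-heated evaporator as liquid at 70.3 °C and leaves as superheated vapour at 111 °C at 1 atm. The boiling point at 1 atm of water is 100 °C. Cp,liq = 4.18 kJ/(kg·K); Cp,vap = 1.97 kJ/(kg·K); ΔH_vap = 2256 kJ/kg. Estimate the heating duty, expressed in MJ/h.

Q = 178000 MJ/h

liquid 70.3→100 °C: 124.15 kJ/kg
vaporisation at 100 °C: 2256 kJ/kg
vapour 100→111 °C: 21.67 kJ/kg
Δh = 124.15 + 2256 + 21.67 = 2401.8 kJ/kg
Q = ṁ·Δh = 20.59 kg/s × 2401.8 kJ/kg = 49453 kJ/s
|Q| = 49453 kW = 178030 MJ/h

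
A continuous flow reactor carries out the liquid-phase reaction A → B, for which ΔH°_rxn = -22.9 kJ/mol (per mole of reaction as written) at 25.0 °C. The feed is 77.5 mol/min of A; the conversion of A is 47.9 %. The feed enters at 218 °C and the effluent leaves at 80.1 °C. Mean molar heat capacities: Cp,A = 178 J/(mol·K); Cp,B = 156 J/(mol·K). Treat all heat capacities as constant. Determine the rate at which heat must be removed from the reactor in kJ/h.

Q_out = 168000 kJ/h

Extent of reaction ξ = 0.479 × 77.5 = 37.122 mol/min
Reaction term: ξ·ΔH°_rxn = 37.122 × -22.9 = -850.11 kJ/min
Sensible, feed 218→25 °C: -2662.4 kJ/min
Outlet flows (mol/min): A 40.378, B 37.122
Sensible, products 25→80.1 °C: 715.1 kJ/min
Q = ΔH = -2797.4 kJ/min = -46.624 kW
Heat removed = 167850 kJ/h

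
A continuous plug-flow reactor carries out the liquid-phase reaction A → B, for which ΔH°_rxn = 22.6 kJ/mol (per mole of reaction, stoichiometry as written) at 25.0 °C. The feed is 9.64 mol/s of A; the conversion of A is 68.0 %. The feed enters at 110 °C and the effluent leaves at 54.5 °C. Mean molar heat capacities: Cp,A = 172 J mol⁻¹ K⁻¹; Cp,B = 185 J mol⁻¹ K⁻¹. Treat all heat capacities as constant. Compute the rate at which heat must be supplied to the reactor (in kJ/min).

Q_in = 3520 kJ/min

Extent of reaction ξ = 0.680 × 9.64 = 6.5552 mol/s
Reaction term: ξ·ΔH°_rxn = 6.5552 × 22.6 = 148.15 kJ/s
Sensible, feed 110→25 °C: -140.94 kJ/s
Outlet flows (mol/s): A 3.0848, B 6.5552
Sensible, products 25→54.5 °C: 51.427 kJ/s
Q = ΔH = 58.638 kJ/s = 58.638 kW
Heat supplied = 3518.3 kJ/min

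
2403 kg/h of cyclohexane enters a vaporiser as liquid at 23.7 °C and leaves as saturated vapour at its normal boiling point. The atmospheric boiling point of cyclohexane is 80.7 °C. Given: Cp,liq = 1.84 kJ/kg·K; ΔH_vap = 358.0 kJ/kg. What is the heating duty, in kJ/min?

Q = 18500 kJ/min

liquid 23.7→80.7 °C: 104.88 kJ/kg
vaporisation at 80.7 °C: 358 kJ/kg
Δh = 104.88 + 358 = 462.88 kJ/kg
Q = ṁ·Δh = 2403 kg/h × 462.88 kJ/kg = 1.1123e+06 kJ/h
|Q| = 308.97 kW = 18538 kJ/min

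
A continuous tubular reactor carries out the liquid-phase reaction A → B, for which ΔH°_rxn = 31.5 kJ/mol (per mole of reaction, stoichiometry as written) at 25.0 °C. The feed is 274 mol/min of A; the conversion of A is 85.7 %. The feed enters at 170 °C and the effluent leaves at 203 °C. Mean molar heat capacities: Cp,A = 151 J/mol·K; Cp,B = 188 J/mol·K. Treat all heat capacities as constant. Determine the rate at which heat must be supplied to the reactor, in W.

Q_in = 172000 W

Extent of reaction ξ = 0.857 × 274 = 234.82 mol/min
Reaction term: ξ·ΔH°_rxn = 234.82 × 31.5 = 7396.8 kJ/min
Sensible, feed 170→25 °C: -5999.2 kJ/min
Outlet flows (mol/min): A 39.182, B 234.82
Sensible, products 25→203 °C: 8911.1 kJ/min
Q = ΔH = 10309 kJ/min = 171.81 kW
Heat supplied = 171810 W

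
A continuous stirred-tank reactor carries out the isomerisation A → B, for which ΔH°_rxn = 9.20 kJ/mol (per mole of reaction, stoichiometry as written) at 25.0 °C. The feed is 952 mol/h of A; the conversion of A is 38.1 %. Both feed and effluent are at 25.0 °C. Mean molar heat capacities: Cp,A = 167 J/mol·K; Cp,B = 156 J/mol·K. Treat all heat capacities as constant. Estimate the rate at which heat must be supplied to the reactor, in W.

Q_in = 927 W

Extent of reaction ξ = 0.381 × 952 = 362.71 mol/h
Reaction term: ξ·ΔH°_rxn = 362.71 × 9.20 = 3337 kJ/h
Q = ΔH = 3337 kJ/h = 0.92693 kW
Heat supplied = 926.93 W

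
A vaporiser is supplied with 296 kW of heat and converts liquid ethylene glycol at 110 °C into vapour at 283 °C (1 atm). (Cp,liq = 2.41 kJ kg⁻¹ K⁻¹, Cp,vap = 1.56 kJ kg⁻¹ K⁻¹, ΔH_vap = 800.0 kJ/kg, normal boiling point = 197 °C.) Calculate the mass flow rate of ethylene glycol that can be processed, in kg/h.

ṁ = 932 kg/h

Δh = 2.41×(197−110) + 800.0 + 1.56×(283−197) = 1143.8 kJ/kg
Q = 296 kW = 296 kJ/s = 1.0656e+06 kJ/h
ṁ = Q/Δh = 1.0656e+06 / 1143.8 = 931.61 kg/h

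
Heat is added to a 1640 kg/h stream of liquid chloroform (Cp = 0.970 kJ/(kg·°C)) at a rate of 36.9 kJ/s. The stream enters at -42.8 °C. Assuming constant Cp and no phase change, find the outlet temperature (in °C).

Q = 36.9 kJ/s = 132840 kJ/h
ΔT = Q/(ṁ·Cp) = 132840/(1640×0.970) = 83.505 K
T_out = -42.8 + 83.505 = 40.705 °C

T_out = 40.7 °C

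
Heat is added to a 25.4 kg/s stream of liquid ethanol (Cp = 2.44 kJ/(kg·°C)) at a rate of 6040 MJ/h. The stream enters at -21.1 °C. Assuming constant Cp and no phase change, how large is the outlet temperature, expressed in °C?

T_out = 5.97 °C

Q = 6040 MJ/h = 1677.8 kJ/s
ΔT = Q/(ṁ·Cp) = 1677.8/(25.4×2.44) = 27.071 K
T_out = -21.1 + 27.071 = 5.9714 °C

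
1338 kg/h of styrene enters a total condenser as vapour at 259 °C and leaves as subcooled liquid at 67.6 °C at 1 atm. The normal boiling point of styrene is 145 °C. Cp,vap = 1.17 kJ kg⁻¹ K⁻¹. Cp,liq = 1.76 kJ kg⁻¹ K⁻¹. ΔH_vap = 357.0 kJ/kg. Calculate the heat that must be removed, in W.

vapour 259→145 °C: -133.38 kJ/kg
condensation at 145 °C: -357 kJ/kg
liquid 145→67.6 °C: -136.22 kJ/kg
Δh = -133.38 + -357 + -136.22 = -626.6 kJ/kg
Q = ṁ·Δh = 1338 kg/h × -626.6 kJ/kg = -838400 kJ/h
|Q| = 232.89 kW = 232890 W

Q_c = 233000 W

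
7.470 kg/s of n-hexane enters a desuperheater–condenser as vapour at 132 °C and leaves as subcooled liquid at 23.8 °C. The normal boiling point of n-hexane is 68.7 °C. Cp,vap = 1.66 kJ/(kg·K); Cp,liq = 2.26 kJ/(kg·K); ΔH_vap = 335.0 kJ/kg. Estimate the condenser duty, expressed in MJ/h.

Q_c = 14600 MJ/h

vapour 132→68.7 °C: -105.08 kJ/kg
condensation at 68.7 °C: -335 kJ/kg
liquid 68.7→23.8 °C: -101.47 kJ/kg
Δh = -105.08 + -335 + -101.47 = -541.55 kJ/kg
Q = ṁ·Δh = 7.470 kg/s × -541.55 kJ/kg = -4045.4 kJ/s
|Q| = 4045.4 kW = 14563 MJ/h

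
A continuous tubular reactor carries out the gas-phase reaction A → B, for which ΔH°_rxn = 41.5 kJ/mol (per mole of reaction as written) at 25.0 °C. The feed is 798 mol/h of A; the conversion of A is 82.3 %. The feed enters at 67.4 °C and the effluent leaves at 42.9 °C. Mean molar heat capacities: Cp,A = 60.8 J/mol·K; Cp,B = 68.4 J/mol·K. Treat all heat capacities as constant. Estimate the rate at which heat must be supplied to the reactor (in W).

Extent of reaction ξ = 0.823 × 798 = 656.75 mol/h
Reaction term: ξ·ΔH°_rxn = 656.75 × 41.5 = 27255 kJ/h
Sensible, feed 67.4→25 °C: -2057.2 kJ/h
Outlet flows (mol/h): A 141.25, B 656.75
Sensible, products 25→42.9 °C: 957.82 kJ/h
Q = ΔH = 26156 kJ/h = 7.2655 kW
Heat supplied = 7265.5 W

Q_in = 7270 W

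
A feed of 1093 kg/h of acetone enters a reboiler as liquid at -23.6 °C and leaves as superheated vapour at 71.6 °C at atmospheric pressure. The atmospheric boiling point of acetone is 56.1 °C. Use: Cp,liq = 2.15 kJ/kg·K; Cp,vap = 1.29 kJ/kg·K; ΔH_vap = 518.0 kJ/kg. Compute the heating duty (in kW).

Q = 215 kW

liquid -23.6→56.1 °C: 171.35 kJ/kg
vaporisation at 56.1 °C: 518 kJ/kg
vapour 56.1→71.6 °C: 19.995 kJ/kg
Δh = 171.35 + 518 + 19.995 = 709.35 kJ/kg
Q = ṁ·Δh = 1093 kg/h × 709.35 kJ/kg = 775320 kJ/h
|Q| = 215.37 kW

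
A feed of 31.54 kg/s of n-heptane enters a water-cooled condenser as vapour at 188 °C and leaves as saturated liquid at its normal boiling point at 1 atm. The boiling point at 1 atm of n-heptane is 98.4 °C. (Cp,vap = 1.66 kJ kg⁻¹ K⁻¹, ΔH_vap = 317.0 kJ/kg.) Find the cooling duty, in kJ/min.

Q_c = 881000 kJ/min

vapour 188→98.4 °C: -148.74 kJ/kg
condensation at 98.4 °C: -317 kJ/kg
Δh = -148.74 + -317 = -465.74 kJ/kg
Q = ṁ·Δh = 31.54 kg/s × -465.74 kJ/kg = -14689 kJ/s
|Q| = 14689 kW = 881360 kJ/min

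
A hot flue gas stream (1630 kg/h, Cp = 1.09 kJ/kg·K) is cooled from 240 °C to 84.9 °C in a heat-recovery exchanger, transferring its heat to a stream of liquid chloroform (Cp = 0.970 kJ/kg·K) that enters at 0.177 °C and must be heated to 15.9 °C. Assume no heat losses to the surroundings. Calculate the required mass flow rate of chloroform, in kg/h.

Heat released by hot stream: Q = 1630 × 1.09 × (240 − 84.9) = 275570 kJ/h
Energy balance on cold side (adiabatic exchanger): Q = ṁ_c·Cp_c·(T_c,out − T_c,in)
ṁ_c = 275570 / [0.970 × (15.9 − 0.177)] = 18068 kg/h

ṁ_c = 18100 kg/h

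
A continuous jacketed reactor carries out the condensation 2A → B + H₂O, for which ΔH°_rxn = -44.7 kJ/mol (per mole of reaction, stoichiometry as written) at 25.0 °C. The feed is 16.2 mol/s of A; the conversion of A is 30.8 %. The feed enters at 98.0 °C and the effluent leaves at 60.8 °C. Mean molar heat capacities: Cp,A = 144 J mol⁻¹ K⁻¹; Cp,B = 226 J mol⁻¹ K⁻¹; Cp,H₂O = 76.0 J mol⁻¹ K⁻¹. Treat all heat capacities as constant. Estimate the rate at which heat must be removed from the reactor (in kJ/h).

Q_out = 709000 kJ/h

Extent of reaction ξ = 0.308 × 16.2 / 2 = 2.4948 mol/s
Reaction term: ξ·ΔH°_rxn = 2.4948 × -44.7 = -111.52 kJ/s
Sensible, feed 98.0→25 °C: -170.29 kJ/s
Outlet flows (mol/s): A 11.21, B 2.4948, H₂O 2.4948
Sensible, products 25→60.8 °C: 84.765 kJ/s
Q = ΔH = -197.05 kJ/s = -197.05 kW
Heat removed = 709370 kJ/h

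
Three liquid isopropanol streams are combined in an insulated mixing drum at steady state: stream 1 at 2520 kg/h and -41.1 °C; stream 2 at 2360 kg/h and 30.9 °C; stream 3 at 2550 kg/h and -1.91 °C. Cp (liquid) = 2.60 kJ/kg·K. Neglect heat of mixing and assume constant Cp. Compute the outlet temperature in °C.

T_out = -4.78 °C

No heat crosses the boundary, so H_out = H_in.
T_out = Σ ṁᵢCp,ᵢTᵢ / Σ ṁᵢCp,ᵢ
      = -92348 / 19318 = -4.7804 °C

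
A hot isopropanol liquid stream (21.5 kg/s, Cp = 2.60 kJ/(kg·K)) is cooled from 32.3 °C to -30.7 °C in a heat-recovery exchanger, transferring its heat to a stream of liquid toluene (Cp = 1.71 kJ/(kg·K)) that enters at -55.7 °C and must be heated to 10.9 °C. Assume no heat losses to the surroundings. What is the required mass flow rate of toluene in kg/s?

Heat released by hot stream: Q = 21.5 × 2.60 × (32.3 − -30.7) = 3521.7 kJ/s
Energy balance on cold side (adiabatic exchanger): Q = ṁ_c·Cp_c·(T_c,out − T_c,in)
ṁ_c = 3521.7 / [1.71 × (10.9 − -55.7)] = 30.923 kg/s

ṁ_c = 30.9 kg/s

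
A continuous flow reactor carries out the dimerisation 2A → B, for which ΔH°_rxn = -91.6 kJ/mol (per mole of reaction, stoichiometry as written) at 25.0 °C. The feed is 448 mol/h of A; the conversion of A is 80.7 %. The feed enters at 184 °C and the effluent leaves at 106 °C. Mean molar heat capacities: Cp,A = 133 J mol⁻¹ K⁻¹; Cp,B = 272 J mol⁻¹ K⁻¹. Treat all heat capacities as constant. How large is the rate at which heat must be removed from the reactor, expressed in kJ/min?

Extent of reaction ξ = 0.807 × 448 / 2 = 180.77 mol/h
Reaction term: ξ·ΔH°_rxn = 180.77 × -91.6 = -16558 kJ/h
Sensible, feed 184→25 °C: -9473.9 kJ/h
Outlet flows (mol/h): A 86.464, B 180.77
Sensible, products 25→106 °C: 4914.2 kJ/h
Q = ΔH = -21118 kJ/h = -5.8661 kW
Heat removed = 351.97 kJ/min

Q_out = 352 kJ/min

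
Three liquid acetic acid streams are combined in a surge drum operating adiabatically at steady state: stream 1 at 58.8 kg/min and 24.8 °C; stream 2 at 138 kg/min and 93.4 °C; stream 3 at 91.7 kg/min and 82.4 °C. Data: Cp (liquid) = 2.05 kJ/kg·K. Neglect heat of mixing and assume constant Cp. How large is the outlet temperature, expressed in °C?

Adiabatic, steady state ⇒ Σ ṁᵢCp,ᵢ(T_out − Tᵢ) = 0
T_out = Σ ṁᵢCp,ᵢTᵢ / Σ ṁᵢCp,ᵢ
      = 44902 / 591.42 = 75.922 °C

T_out = 75.9 °C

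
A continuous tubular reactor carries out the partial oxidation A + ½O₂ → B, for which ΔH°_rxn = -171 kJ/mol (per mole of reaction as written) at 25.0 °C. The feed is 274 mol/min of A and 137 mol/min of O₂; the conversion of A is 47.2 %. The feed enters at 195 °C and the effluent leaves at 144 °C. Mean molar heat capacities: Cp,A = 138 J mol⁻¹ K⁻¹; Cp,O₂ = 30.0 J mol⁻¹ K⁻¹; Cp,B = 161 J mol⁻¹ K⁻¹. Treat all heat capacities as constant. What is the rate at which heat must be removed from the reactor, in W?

Extent of reaction ξ = 0.472 × 274 = 129.33 mol/min
Reaction term: ξ·ΔH°_rxn = 129.33 × -171 = -22115 kJ/min
Sensible, feed 195→25 °C: -7126.7 kJ/min
Outlet flows (mol/min): A 144.67, O₂ 72.336, B 129.33
Sensible, products 25→144 °C: 5111.8 kJ/min
Q = ΔH = -24130 kJ/min = -402.17 kW
Heat removed = 402170 W

Q_out = 402000 W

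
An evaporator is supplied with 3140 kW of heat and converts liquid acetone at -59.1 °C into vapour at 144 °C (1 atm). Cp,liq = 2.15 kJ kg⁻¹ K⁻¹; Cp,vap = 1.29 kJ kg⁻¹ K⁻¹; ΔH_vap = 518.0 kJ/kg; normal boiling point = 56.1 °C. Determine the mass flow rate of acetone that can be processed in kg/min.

Δh = 2.15×(56.1−-59.1) + 518.0 + 1.29×(144−56.1) = 879.07 kJ/kg
Q = 3140 kW = 3140 kJ/s = 188400 kJ/min
ṁ = Q/Δh = 188400 / 879.07 = 214.32 kg/min

ṁ = 214 kg/min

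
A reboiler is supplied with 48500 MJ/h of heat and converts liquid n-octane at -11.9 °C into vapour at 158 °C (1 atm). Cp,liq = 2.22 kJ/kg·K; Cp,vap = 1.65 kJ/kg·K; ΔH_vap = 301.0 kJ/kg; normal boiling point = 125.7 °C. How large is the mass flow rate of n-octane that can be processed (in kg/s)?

Δh = 2.22×(125.7−-11.9) + 301.0 + 1.65×(158−125.7) = 659.77 kJ/kg
Q = 48500 MJ/h = 13472 kJ/s = 13472 kJ/s
ṁ = Q/Δh = 13472 / 659.77 = 20.42 kg/s

ṁ = 20.4 kg/s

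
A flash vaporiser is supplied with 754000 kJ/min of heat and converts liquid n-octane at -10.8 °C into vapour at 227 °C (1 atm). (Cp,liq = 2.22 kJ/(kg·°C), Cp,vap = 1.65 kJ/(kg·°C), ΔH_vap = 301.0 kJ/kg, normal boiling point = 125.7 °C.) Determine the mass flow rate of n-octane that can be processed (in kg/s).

Δh = 2.22×(125.7−-10.8) + 301.0 + 1.65×(227−125.7) = 771.17 kJ/kg
Q = 754000 kJ/min = 12567 kJ/s = 12567 kJ/s
ṁ = Q/Δh = 12567 / 771.17 = 16.295 kg/s

ṁ = 16.3 kg/s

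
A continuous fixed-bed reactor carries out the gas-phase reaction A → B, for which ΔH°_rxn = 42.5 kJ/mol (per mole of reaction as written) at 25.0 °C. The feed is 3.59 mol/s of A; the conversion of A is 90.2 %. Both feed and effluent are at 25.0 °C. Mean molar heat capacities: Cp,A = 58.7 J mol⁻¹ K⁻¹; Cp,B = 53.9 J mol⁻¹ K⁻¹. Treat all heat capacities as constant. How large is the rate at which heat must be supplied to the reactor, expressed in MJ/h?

Q_in = 495 MJ/h

Extent of reaction ξ = 0.902 × 3.59 = 3.2382 mol/s
Reaction term: ξ·ΔH°_rxn = 3.2382 × 42.5 = 137.62 kJ/s
Q = ΔH = 137.62 kJ/s = 137.62 kW
Heat supplied = 495.44 MJ/h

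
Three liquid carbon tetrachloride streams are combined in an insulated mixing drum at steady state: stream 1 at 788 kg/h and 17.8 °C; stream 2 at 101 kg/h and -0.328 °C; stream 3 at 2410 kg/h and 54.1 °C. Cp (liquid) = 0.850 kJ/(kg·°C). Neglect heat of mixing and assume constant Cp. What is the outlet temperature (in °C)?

T_out = 43.8 °C

Adiabatic, steady state ⇒ Σ ṁᵢCp,ᵢ(T_out − Tᵢ) = 0
T_out = Σ ṁᵢCp,ᵢTᵢ / Σ ṁᵢCp,ᵢ
      = 122720 / 2804.2 = 43.763 °C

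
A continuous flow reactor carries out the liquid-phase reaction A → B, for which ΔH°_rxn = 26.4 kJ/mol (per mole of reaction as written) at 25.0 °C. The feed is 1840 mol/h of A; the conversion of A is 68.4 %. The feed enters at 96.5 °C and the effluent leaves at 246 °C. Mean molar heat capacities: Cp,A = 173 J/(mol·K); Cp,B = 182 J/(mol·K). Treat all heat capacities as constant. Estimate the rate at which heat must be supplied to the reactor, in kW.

Extent of reaction ξ = 0.684 × 1840 = 1258.6 mol/h
Reaction term: ξ·ΔH°_rxn = 1258.6 × 26.4 = 33226 kJ/h
Sensible, feed 96.5→25 °C: -22760 kJ/h
Outlet flows (mol/h): A 581.44, B 1258.6
Sensible, products 25→246 °C: 72852 kJ/h
Q = ΔH = 83318 kJ/h = 23.144 kW
Heat supplied = 23.144 kW

Q_in = 23.1 kW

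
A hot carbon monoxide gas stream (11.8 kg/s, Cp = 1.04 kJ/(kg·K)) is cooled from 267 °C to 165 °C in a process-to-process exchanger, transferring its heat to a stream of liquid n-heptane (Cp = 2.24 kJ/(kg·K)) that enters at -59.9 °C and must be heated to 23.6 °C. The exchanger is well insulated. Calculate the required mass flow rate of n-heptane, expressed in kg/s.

Heat released by hot stream: Q = 11.8 × 1.04 × (267 − 165) = 1251.7 kJ/s
Energy balance on cold side (adiabatic exchanger): Q = ṁ_c·Cp_c·(T_c,out − T_c,in)
ṁ_c = 1251.7 / [2.24 × (23.6 − -59.9)] = 6.6924 kg/s

ṁ_c = 6.69 kg/s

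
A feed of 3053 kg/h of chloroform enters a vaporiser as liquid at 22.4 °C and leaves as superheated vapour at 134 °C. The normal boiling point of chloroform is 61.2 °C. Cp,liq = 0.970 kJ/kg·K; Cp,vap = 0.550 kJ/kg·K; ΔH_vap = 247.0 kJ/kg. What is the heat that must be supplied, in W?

liquid 22.4→61.2 °C: 37.636 kJ/kg
vaporisation at 61.2 °C: 247 kJ/kg
vapour 61.2→134 °C: 40.04 kJ/kg
Δh = 37.636 + 247 + 40.04 = 324.68 kJ/kg
Q = ṁ·Δh = 3053 kg/h × 324.68 kJ/kg = 991240 kJ/h
|Q| = 275.34 kW = 275340 W

Q = 275000 W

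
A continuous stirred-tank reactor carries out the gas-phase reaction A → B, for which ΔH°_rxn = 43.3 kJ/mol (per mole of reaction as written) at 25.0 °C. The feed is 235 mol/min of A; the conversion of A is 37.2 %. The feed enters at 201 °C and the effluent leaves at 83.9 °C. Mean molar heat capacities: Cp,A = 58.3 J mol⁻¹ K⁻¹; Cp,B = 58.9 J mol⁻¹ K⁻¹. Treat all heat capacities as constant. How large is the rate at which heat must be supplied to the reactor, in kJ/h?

Q_in = 131000 kJ/h

Extent of reaction ξ = 0.372 × 235 = 87.42 mol/min
Reaction term: ξ·ΔH°_rxn = 87.42 × 43.3 = 3785.3 kJ/min
Sensible, feed 201→25 °C: -2411.3 kJ/min
Outlet flows (mol/min): A 147.58, B 87.42
Sensible, products 25→83.9 °C: 810.05 kJ/min
Q = ΔH = 2184 kJ/min = 36.401 kW
Heat supplied = 131040 kJ/h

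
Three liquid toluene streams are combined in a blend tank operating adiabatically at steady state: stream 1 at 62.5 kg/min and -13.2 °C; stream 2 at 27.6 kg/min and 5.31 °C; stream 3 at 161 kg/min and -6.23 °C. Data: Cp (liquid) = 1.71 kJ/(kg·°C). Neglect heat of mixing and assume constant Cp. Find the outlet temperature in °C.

T_out = -6.70 °C

Energy balance with Q = 0: Σ ṁᵢCp,ᵢ(T_out − Tᵢ) = 0
T_out = Σ ṁᵢCp,ᵢTᵢ / Σ ṁᵢCp,ᵢ
      = -2875.3 / 429.38 = -6.6964 °C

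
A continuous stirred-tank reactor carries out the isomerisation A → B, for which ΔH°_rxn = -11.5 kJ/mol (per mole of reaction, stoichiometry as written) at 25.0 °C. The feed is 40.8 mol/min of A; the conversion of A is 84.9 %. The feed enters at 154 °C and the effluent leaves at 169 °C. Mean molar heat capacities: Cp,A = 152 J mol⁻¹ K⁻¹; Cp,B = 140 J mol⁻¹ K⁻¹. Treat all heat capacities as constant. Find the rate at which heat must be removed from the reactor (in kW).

Q_out = 6.09 kW

Extent of reaction ξ = 0.849 × 40.8 = 34.639 mol/min
Reaction term: ξ·ΔH°_rxn = 34.639 × -11.5 = -398.35 kJ/min
Sensible, feed 154→25 °C: -800.01 kJ/min
Outlet flows (mol/min): A 6.1608, B 34.639
Sensible, products 25→169 °C: 833.17 kJ/min
Q = ΔH = -365.18 kJ/min = -6.0864 kW
Heat removed = 6.0864 kW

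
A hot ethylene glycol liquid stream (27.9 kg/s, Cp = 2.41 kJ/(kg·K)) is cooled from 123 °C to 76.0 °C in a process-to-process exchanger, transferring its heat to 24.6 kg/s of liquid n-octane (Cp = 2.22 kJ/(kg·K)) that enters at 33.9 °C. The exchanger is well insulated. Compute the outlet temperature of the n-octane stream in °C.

T_c,out = 91.8 °C

Heat released by hot stream: Q = 27.9 × 2.41 × (123 − 76.0) = 3160.2 kJ/s
Energy balance on cold side (adiabatic exchanger): Q = ṁ_c·Cp_c·(T_c,out − T_c,in)
T_c,out = 33.9 + 3160.2/(24.6 × 2.22) = 91.767 °C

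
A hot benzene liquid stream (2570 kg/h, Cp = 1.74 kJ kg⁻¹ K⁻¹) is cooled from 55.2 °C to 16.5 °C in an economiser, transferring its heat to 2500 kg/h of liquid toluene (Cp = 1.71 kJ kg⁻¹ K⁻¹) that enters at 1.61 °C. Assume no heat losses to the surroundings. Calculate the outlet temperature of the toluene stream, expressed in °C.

T_c,out = 42.1 °C

Heat released by hot stream: Q = 2570 × 1.74 × (55.2 − 16.5) = 173060 kJ/h
Energy balance on cold side (adiabatic exchanger): Q = ṁ_c·Cp_c·(T_c,out − T_c,in)
T_c,out = 1.61 + 173060/(2500 × 1.71) = 42.092 °C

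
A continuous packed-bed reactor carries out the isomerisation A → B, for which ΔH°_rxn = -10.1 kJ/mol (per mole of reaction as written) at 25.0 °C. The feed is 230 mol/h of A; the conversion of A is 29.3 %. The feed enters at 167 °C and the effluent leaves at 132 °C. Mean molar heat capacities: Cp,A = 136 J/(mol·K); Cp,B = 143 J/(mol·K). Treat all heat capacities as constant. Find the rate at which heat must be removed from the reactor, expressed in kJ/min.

Extent of reaction ξ = 0.293 × 230 = 67.39 mol/h
Reaction term: ξ·ΔH°_rxn = 67.39 × -10.1 = -680.64 kJ/h
Sensible, feed 167→25 °C: -4441.8 kJ/h
Outlet flows (mol/h): A 162.61, B 67.39
Sensible, products 25→132 °C: 3397.4 kJ/h
Q = ΔH = -1725 kJ/h = -0.47916 kW
Heat removed = 28.749 kJ/min

Q_out = 28.7 kJ/min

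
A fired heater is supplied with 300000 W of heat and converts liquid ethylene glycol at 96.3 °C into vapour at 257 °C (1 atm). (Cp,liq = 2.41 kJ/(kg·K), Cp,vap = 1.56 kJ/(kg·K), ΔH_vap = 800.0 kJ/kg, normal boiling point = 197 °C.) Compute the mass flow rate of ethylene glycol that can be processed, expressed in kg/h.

ṁ = 950 kg/h

Δh = 2.41×(197−96.3) + 800.0 + 1.56×(257−197) = 1136.3 kJ/kg
Q = 300000 W = 300 kJ/s = 1.08e+06 kJ/h
ṁ = Q/Δh = 1.08e+06 / 1136.3 = 950.46 kg/h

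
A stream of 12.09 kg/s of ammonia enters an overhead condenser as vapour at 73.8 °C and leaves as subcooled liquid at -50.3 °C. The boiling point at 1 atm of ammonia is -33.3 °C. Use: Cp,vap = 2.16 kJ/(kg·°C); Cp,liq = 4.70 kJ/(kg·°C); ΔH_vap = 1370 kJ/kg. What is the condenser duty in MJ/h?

vapour 73.8→-33.3 °C: -231.34 kJ/kg
condensation at -33.3 °C: -1370 kJ/kg
liquid -33.3→-50.3 °C: -79.9 kJ/kg
Δh = -231.34 + -1370 + -79.9 = -1681.2 kJ/kg
Q = ṁ·Δh = 12.09 kg/s × -1681.2 kJ/kg = -20326 kJ/s
|Q| = 20326 kW = 73174 MJ/h

Q_c = 73200 MJ/h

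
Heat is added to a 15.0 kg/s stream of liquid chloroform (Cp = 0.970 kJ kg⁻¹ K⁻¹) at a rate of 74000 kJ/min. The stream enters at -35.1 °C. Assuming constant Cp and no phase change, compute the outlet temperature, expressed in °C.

T_out = 49.7 °C

Q = 74000 kJ/min = 1233.3 kJ/s
ΔT = Q/(ṁ·Cp) = 1233.3/(15.0×0.970) = 84.765 K
T_out = -35.1 + 84.765 = 49.665 °C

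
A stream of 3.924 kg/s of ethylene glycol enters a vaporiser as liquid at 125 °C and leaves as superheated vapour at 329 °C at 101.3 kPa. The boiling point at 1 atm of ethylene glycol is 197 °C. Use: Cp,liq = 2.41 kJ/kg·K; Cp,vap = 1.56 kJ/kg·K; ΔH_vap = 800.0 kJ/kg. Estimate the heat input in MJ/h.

liquid 125→197 °C: 173.52 kJ/kg
vaporisation at 197 °C: 800 kJ/kg
vapour 197→329 °C: 205.92 kJ/kg
Δh = 173.52 + 800 + 205.92 = 1179.4 kJ/kg
Q = ṁ·Δh = 3.924 kg/s × 1179.4 kJ/kg = 4628.1 kJ/s
|Q| = 4628.1 kW = 16661 MJ/h

Q = 16700 MJ/h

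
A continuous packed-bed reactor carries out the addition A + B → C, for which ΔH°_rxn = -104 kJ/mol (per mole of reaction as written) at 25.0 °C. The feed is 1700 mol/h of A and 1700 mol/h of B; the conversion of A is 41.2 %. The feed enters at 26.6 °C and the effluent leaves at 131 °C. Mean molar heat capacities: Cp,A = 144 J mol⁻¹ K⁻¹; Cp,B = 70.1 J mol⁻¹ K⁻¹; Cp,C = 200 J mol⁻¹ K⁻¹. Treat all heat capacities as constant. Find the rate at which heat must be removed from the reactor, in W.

Extent of reaction ξ = 0.412 × 1700 = 700.4 mol/h
Reaction term: ξ·ΔH°_rxn = 700.4 × -104 = -72842 kJ/h
Sensible, feed 26.6→25 °C: -582.35 kJ/h
Outlet flows (mol/h): A 999.6, B 999.6, C 700.4
Sensible, products 25→131 °C: 37534 kJ/h
Q = ΔH = -35890 kJ/h = -9.9694 kW
Heat removed = 9969.4 W

Q_out = 9970 W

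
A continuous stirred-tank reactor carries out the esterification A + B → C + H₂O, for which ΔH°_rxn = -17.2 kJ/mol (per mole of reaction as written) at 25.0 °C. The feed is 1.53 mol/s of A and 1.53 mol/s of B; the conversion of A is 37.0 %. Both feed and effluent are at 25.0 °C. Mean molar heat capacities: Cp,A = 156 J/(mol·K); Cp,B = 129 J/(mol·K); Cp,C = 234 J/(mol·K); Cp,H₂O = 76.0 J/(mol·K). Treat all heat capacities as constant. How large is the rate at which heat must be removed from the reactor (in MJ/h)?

Extent of reaction ξ = 0.370 × 1.53 = 0.5661 mol/s
Reaction term: ξ·ΔH°_rxn = 0.5661 × -17.2 = -9.7369 kJ/s
Q = ΔH = -9.7369 kJ/s = -9.7369 kW
Heat removed = 35.053 MJ/h

Q_out = 35.1 MJ/h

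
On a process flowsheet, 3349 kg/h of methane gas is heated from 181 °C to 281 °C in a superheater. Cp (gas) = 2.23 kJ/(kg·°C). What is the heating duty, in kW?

Q = 207 kW

Q = ṁ·Cp·ΔT = 3349 × 2.23 × (281 − 181) = 746830 kJ/h
Converting: 746830 / 3600 s = 207.45 kW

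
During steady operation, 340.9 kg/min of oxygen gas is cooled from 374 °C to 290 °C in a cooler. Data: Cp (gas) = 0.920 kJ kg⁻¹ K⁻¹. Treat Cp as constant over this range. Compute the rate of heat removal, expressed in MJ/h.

Q_c = 1580 MJ/h

Q = ṁ·Cp·ΔT = 340.9 × 0.920 × (290 − 374) = -26345 kJ/min
Converting: 26345 / 60 s = 439.08 kW
Cooling duty = 1580.7 MJ/h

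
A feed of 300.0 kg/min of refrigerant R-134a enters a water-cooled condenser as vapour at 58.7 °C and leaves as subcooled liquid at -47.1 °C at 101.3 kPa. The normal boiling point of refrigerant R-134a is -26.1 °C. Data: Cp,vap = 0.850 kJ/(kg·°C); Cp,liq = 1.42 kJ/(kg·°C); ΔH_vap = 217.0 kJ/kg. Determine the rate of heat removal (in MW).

vapour 58.7→-26.1 °C: -72.08 kJ/kg
condensation at -26.1 °C: -217 kJ/kg
liquid -26.1→-47.1 °C: -29.82 kJ/kg
Δh = -72.08 + -217 + -29.82 = -318.9 kJ/kg
Q = ṁ·Δh = 300.0 kg/min × -318.9 kJ/kg = -95670 kJ/min
|Q| = 1594.5 kW = 1.5945 MW

Q_c = 1.59 MW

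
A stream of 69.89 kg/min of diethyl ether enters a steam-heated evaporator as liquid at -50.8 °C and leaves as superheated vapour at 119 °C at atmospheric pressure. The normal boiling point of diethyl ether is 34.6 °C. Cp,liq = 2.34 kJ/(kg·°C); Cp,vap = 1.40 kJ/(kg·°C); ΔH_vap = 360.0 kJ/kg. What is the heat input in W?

liquid -50.8→34.6 °C: 199.84 kJ/kg
vaporisation at 34.6 °C: 360 kJ/kg
vapour 34.6→119 °C: 118.16 kJ/kg
Δh = 199.84 + 360 + 118.16 = 678 kJ/kg
Q = ṁ·Δh = 69.89 kg/min × 678 kJ/kg = 47385 kJ/min
|Q| = 789.75 kW = 789750 W

Q = 790000 W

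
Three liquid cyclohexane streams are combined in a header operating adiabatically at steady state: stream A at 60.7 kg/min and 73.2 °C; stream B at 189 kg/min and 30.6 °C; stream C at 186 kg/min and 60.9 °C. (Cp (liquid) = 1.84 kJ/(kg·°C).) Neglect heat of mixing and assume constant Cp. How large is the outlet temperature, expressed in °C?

No heat crosses the boundary, so H_out = H_in.
Σ ṁᵢCp,ᵢTᵢ = 60.7×1.84×73.2 + 189×1.84×30.6 + 186×1.84×60.9 = 39659
Σ ṁᵢCp,ᵢ = 60.7×1.84 + 189×1.84 + 186×1.84 = 801.69
T_out = 39659 / 801.69 = 49.47 °C

T_out = 49.5 °C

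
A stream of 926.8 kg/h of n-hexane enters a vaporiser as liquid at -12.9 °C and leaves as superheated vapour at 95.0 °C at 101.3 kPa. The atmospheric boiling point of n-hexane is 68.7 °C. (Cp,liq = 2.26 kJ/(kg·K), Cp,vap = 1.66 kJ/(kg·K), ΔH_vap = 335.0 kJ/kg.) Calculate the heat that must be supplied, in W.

liquid -12.9→68.7 °C: 184.42 kJ/kg
vaporisation at 68.7 °C: 335 kJ/kg
vapour 68.7→95.0 °C: 43.658 kJ/kg
Δh = 184.42 + 335 + 43.658 = 563.07 kJ/kg
Q = ṁ·Δh = 926.8 kg/h × 563.07 kJ/kg = 521860 kJ/h
|Q| = 144.96 kW = 144960 W

Q = 145000 W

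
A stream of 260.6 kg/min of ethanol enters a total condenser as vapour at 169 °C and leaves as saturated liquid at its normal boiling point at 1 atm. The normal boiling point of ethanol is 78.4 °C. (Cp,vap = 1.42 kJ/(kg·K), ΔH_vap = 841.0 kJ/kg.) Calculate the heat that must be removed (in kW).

vapour 169→78.4 °C: -128.65 kJ/kg
condensation at 78.4 °C: -841 kJ/kg
Δh = -128.65 + -841 = -969.65 kJ/kg
Q = ṁ·Δh = 260.6 kg/min × -969.65 kJ/kg = -252690 kJ/min
|Q| = 4211.5 kW

Q_c = 4210 kW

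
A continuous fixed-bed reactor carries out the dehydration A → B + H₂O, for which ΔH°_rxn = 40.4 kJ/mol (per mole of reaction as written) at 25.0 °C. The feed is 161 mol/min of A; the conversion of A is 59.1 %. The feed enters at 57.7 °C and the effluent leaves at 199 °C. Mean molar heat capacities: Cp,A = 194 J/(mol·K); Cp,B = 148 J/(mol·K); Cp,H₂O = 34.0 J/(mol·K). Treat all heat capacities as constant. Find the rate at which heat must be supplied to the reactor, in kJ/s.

Extent of reaction ξ = 0.591 × 161 = 95.151 mol/min
Reaction term: ξ·ΔH°_rxn = 95.151 × 40.4 = 3844.1 kJ/min
Sensible, feed 57.7→25 °C: -1021.4 kJ/min
Outlet flows (mol/min): A 65.849, B 95.151, H₂O 95.151
Sensible, products 25→199 °C: 5236 kJ/min
Q = ΔH = 8058.8 kJ/min = 134.31 kW
Heat supplied = 134.31 kJ/s

Q_in = 134 kJ/s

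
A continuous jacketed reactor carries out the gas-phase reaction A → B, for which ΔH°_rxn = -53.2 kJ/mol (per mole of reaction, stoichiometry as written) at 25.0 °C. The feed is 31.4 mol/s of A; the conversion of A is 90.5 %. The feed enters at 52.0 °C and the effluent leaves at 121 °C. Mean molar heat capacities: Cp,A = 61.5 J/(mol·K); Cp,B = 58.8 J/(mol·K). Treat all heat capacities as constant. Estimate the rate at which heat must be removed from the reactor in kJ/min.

Q_out = 83200 kJ/min

Extent of reaction ξ = 0.905 × 31.4 = 28.417 mol/s
Reaction term: ξ·ΔH°_rxn = 28.417 × -53.2 = -1511.8 kJ/s
Sensible, feed 52.0→25 °C: -52.14 kJ/s
Outlet flows (mol/s): A 2.983, B 28.417
Sensible, products 25→121 °C: 178.02 kJ/s
Q = ΔH = -1385.9 kJ/s = -1385.9 kW
Heat removed = 83154 kJ/min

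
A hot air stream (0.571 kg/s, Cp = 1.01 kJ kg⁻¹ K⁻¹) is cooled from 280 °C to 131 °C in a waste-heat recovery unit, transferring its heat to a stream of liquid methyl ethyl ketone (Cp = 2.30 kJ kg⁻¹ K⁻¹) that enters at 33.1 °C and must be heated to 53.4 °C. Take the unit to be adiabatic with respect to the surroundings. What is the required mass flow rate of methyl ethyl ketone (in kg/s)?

Heat released by hot stream: Q = 0.571 × 1.01 × (280 − 131) = 85.93 kJ/s
Energy balance on cold side (adiabatic exchanger): Q = ṁ_c·Cp_c·(T_c,out − T_c,in)
ṁ_c = 85.93 / [2.30 × (53.4 − 33.1)] = 1.8404 kg/s

ṁ_c = 1.84 kg/s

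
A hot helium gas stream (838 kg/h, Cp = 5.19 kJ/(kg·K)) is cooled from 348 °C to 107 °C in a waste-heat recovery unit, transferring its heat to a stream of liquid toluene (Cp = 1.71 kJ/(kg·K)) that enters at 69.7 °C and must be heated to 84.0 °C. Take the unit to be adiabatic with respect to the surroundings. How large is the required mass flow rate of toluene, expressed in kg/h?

Heat released by hot stream: Q = 838 × 5.19 × (348 − 107) = 1.0482e+06 kJ/h
Energy balance on cold side (adiabatic exchanger): Q = ṁ_c·Cp_c·(T_c,out − T_c,in)
ṁ_c = 1.0482e+06 / [1.71 × (84.0 − 69.7)] = 42864 kg/h

ṁ_c = 42900 kg/h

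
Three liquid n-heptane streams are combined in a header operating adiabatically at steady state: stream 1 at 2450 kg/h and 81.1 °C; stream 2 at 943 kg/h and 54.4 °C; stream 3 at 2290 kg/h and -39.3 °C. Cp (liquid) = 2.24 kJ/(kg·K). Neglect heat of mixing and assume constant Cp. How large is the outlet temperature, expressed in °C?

Adiabatic, steady state ⇒ Σ ṁᵢCp,ᵢ(T_out − Tᵢ) = 0
T_out = Σ ṁᵢCp,ᵢTᵢ / Σ ṁᵢCp,ᵢ
      = 358390 / 12730 = 28.154 °C

T_out = 28.2 °C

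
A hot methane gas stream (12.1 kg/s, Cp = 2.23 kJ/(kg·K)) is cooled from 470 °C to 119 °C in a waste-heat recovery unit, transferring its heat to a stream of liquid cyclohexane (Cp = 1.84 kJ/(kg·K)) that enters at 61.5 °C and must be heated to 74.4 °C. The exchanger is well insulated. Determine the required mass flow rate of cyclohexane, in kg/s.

ṁ_c = 399 kg/s

Heat released by hot stream: Q = 12.1 × 2.23 × (470 − 119) = 9471 kJ/s
Energy balance on cold side (adiabatic exchanger): Q = ṁ_c·Cp_c·(T_c,out − T_c,in)
ṁ_c = 9471 / [1.84 × (74.4 − 61.5)] = 399.02 kg/s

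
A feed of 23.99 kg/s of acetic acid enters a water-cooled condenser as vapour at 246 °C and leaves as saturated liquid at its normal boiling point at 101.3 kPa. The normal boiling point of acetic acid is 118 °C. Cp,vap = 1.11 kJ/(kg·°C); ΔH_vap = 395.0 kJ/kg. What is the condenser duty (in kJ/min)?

Q_c = 773000 kJ/min

vapour 246→118 °C: -142.08 kJ/kg
condensation at 118 °C: -395 kJ/kg
Δh = -142.08 + -395 = -537.08 kJ/kg
Q = ṁ·Δh = 23.99 kg/s × -537.08 kJ/kg = -12885 kJ/s
|Q| = 12885 kW = 773070 kJ/min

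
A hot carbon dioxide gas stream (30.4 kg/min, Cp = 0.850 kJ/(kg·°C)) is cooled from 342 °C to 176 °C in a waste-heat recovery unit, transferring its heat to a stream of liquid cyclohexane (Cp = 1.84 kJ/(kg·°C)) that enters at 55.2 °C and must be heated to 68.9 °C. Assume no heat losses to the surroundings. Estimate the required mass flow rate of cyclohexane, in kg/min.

Heat released by hot stream: Q = 30.4 × 0.850 × (342 − 176) = 4289.4 kJ/min
Energy balance on cold side (adiabatic exchanger): Q = ṁ_c·Cp_c·(T_c,out − T_c,in)
ṁ_c = 4289.4 / [1.84 × (68.9 − 55.2)] = 170.16 kg/min

ṁ_c = 170 kg/min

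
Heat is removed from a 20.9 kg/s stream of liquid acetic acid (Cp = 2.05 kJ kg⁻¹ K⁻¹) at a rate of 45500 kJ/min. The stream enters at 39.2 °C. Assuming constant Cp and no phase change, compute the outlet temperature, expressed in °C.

Q = 45500 kJ/min = 758.33 kJ/s
ΔT = Q/(ṁ·Cp) = 758.33/(20.9×2.05) = 17.699 K
T_out = 39.2 − 17.699 = 21.501 °C

T_out = 21.5 °C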